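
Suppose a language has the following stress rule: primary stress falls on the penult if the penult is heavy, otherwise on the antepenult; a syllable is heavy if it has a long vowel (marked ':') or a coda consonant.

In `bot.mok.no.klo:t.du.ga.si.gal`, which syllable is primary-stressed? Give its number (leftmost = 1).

6

Weights: 6 ga L, 7 si L, 8 gal H.
The penult (syllable 7, si) is light, so stress falls on the antepenult (syllable 6, ga).
Primary stress: syllable 6 → bot.mok.no.klo:t.du.ˈga.si.gal.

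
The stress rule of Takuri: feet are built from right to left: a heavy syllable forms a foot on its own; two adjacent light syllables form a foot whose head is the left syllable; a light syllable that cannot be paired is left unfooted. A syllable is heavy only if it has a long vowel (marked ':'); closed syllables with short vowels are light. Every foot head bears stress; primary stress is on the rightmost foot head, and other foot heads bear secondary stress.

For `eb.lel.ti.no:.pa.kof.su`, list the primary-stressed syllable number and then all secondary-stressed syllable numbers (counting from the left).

Weights: 1 eb L, 2 lel L, 3 ti L, 4 no: H, 5 pa L, 6 kof L, 7 su L.
Parse right to left (heavy = foot alone; LL = one foot; stranded L unfooted): eb (ˈlel.ti) (ˈno:) pa (ˈkof.su).
Foot heads: 2, 4, 6.
Primary stress on the rightmost head = syllable 6.
Secondary stress on 2, 4: eb.ˌlel.ti.ˌno:.pa.ˈkof.su.

primary 6, secondary 2, 4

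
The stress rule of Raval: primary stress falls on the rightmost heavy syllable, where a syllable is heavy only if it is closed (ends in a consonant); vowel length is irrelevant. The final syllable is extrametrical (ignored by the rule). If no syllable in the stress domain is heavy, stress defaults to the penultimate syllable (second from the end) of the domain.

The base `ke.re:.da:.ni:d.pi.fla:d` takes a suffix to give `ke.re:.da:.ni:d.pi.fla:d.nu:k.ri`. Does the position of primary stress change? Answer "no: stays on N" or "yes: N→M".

Base `ke.re:.da:.ni:d.pi.fla:d` (6 syllables):
  The final syllable (6, fla:d) is extrametrical; the stress domain is syllables 1–5.
  Weights: 1 ke L, 2 re: L, 3 da: L, 4 ni:d H, 5 pi L.
  Heavy syllables in the domain: 4. The rightmost is syllable 4 (ni:d).
  → primary stress on syllable 4.
Suffixed `ke.re:.da:.ni:d.pi.fla:d.nu:k.ri` (8 syllables):
  The final syllable (8, ri) is extrametrical; the stress domain is syllables 1–7.
  Weights: 1 ke L, 2 re: L, 3 da: L, 4 ni:d H, 5 pi L, 6 fla:d H, 7 nu:k H.
  Heavy syllables in the domain: 4, 6, 7. The rightmost is syllable 7 (nu:k).
  → primary stress on syllable 7.

yes: 4→7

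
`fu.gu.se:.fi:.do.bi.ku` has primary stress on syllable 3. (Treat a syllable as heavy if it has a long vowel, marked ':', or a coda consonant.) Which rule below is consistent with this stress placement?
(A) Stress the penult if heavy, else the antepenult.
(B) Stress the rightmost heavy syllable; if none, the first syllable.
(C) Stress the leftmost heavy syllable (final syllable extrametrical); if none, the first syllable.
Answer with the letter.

Rule A → syllable 5 (observed: 3).
Rule B → syllable 4 (observed: 3).
Rule C → syllable 3 ✓.

C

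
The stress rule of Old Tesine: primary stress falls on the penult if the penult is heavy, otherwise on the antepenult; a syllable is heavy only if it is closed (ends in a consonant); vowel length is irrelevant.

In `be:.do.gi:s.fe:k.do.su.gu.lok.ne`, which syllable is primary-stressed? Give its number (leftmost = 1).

Weights: 7 gu L, 8 lok H, 9 ne L.
The penult (syllable 8, lok) is heavy, so it takes stress.
Primary stress: syllable 8 → be:.do.gi:s.fe:k.do.su.gu.ˈlok.ne.

8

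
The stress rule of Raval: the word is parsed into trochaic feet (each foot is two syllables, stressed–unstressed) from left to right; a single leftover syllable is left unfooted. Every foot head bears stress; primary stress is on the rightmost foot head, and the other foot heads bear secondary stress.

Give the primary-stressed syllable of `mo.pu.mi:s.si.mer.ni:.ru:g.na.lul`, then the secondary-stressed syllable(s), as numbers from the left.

primary 7, secondary 1, 3, 5

Parse left to right into trochaic (ˈσσ) feet: (ˈmo.pu) (ˈmi:s.si) (ˈmer.ni:) (ˈru:g.na) lul. Syllable 9 is left unfooted.
Foot heads (stressed positions): 1, 3, 5, 7.
End Rule Rightmost: primary stress on the rightmost head = syllable 7.
Secondary stress on 1, 3, 5: ˌmo.pu.ˌmi:s.si.ˌmer.ni:.ˈru:g.na.lul.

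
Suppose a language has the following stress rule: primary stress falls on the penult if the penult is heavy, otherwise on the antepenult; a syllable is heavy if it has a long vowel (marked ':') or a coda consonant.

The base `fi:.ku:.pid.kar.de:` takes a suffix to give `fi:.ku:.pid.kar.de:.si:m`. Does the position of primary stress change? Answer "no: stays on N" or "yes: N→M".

Base `fi:.ku:.pid.kar.de:` (5 syllables):
  Weights: 3 pid H, 4 kar H, 5 de: H.
  The penult (syllable 4, kar) is heavy, so it takes stress.
  → primary stress on syllable 4.
Suffixed `fi:.ku:.pid.kar.de:.si:m` (6 syllables):
  Weights: 4 kar H, 5 de: H, 6 si:m H.
  The penult (syllable 5, de:) is heavy, so it takes stress.
  → primary stress on syllable 5.

yes: 4→5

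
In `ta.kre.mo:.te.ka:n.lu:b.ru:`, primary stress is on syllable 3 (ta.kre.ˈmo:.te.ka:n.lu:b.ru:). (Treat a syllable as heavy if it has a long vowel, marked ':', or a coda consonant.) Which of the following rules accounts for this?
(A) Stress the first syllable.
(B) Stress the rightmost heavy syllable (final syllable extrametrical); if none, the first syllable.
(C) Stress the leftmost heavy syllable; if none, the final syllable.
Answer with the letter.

Rule A → syllable 1 (observed: 3).
Rule B → syllable 6 (observed: 3).
Rule C → syllable 3 ✓.

C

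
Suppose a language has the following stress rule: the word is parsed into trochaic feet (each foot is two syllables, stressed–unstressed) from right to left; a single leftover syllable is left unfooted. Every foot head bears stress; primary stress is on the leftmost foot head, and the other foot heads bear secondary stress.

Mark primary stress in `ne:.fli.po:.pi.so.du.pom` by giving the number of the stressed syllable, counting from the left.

2

Parse right to left into trochaic (ˈσσ) feet: ne: (ˈfli.po:) (ˈpi.so) (ˈdu.pom). Syllable 1 is left unfooted.
Foot heads (stressed positions): 2, 4, 6.
End Rule Leftmost: primary stress on the leftmost head = syllable 2.
Primary stress: syllable 2 → ne:.ˈfli.po:.pi.so.du.pom.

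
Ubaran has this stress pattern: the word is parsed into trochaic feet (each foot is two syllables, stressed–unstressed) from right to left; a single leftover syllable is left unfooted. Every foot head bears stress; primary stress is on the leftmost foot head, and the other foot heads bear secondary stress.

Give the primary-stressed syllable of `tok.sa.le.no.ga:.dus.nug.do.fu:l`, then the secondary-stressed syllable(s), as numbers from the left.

primary 2, secondary 4, 6, 8

Parse right to left into trochaic (ˈσσ) feet: tok (ˈsa.le) (ˈno.ga:) (ˈdus.nug) (ˈdo.fu:l). Syllable 1 is left unfooted.
Foot heads (stressed positions): 2, 4, 6, 8.
End Rule Leftmost: primary stress on the leftmost head = syllable 2.
Secondary stress on 4, 6, 8: tok.ˈsa.le.ˌno.ga:.ˌdus.nug.ˌdo.fu:l.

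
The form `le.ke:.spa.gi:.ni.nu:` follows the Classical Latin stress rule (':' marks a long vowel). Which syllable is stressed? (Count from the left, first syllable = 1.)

Classical Latin: stress the penult if heavy (long vowel or closed), else the antepenult.
Weights: 4 gi: H, 5 ni L, 6 nu: H.
The penult (syllable 5, ni) is light, so stress falls on the antepenult (syllable 4, gi:).
Stress on syllable 4: le.ke:.spa.ˈgi:.ni.nu:.

4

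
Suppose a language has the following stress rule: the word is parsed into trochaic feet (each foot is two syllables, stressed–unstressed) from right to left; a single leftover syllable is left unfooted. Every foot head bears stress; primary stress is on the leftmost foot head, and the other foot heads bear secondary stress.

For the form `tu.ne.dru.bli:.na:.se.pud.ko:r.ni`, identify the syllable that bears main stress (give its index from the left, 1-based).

Parse right to left into trochaic (ˈσσ) feet: tu (ˈne.dru) (ˈbli:.na:) (ˈse.pud) (ˈko:r.ni). Syllable 1 is left unfooted.
Foot heads (stressed positions): 2, 4, 6, 8.
End Rule Leftmost: primary stress on the leftmost head = syllable 2.
Primary stress: syllable 2 → tu.ˈne.dru.bli:.na:.se.pud.ko:r.ni.

2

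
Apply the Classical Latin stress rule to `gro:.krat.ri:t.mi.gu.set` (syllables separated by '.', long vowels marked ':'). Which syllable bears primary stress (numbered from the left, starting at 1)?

4

Classical Latin: stress the penult if heavy (long vowel or closed), else the antepenult.
Weights: 4 mi L, 5 gu L, 6 set H.
The penult (syllable 5, gu) is light, so stress falls on the antepenult (syllable 4, mi).
Stress on syllable 4: gro:.krat.ri:t.ˈmi.gu.set.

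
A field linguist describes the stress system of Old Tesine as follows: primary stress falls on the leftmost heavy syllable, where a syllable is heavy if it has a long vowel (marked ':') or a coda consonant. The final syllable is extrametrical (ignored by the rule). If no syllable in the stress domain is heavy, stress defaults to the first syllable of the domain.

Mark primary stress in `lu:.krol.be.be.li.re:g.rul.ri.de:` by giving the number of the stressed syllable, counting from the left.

The final syllable (9, de:) is extrametrical; the stress domain is syllables 1–8.
Weights: 1 lu: H, 2 krol H, 3 be L, 4 be L, 5 li L, 6 re:g H, 7 rul H, 8 ri L.
Heavy syllables in the domain: 1, 2, 6, 7. The leftmost is syllable 1 (lu:).
Primary stress: syllable 1 → ˈlu:.krol.be.be.li.re:g.rul.ri.de:.

1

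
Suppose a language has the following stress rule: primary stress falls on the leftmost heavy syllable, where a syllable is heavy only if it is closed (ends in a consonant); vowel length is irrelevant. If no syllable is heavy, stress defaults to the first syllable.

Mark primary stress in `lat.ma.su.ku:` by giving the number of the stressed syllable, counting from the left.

1

Weights: 1 lat H, 2 ma L, 3 su L, 4 ku: L.
Heavy syllables in the domain: 1. The leftmost is syllable 1 (lat).
Primary stress: syllable 1 → ˈlat.ma.su.ku:.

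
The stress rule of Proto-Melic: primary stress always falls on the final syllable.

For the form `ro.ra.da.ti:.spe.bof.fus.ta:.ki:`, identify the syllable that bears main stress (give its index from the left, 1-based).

9

The word has 9 syllables; the final syllable is syllable 9 (ki:).
Primary stress: syllable 9 → ro.ra.da.ti:.spe.bof.fus.ta:.ˈki:.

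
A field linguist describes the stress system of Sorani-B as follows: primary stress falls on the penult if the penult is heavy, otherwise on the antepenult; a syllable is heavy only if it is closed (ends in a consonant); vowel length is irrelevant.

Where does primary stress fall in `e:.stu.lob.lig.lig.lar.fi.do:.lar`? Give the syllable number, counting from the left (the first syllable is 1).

Weights: 7 fi L, 8 do: L, 9 lar H.
The penult (syllable 8, do:) is light, so stress falls on the antepenult (syllable 7, fi).
Primary stress: syllable 7 → e:.stu.lob.lig.lig.lar.ˈfi.do:.lar.

7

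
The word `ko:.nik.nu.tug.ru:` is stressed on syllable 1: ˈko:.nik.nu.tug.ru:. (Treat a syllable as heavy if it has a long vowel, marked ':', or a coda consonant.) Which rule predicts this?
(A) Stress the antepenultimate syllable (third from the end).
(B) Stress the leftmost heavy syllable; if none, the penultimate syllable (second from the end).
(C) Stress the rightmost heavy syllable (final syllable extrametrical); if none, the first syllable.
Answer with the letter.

B

Rule A → syllable 3 (observed: 1).
Rule B → syllable 1 ✓.
Rule C → syllable 4 (observed: 1).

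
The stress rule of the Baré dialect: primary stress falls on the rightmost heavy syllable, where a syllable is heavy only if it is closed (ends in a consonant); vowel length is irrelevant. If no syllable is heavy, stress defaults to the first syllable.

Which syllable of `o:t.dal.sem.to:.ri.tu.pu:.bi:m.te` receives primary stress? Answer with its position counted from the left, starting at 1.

8

Weights: 1 o:t H, 2 dal H, 3 sem H, 4 to: L, 5 ri L, 6 tu L, 7 pu: L, 8 bi:m H, 9 te L.
Heavy syllables in the domain: 1, 2, 3, 8. The rightmost is syllable 8 (bi:m).
Primary stress: syllable 8 → o:t.dal.sem.to:.ri.tu.pu:.ˈbi:m.te.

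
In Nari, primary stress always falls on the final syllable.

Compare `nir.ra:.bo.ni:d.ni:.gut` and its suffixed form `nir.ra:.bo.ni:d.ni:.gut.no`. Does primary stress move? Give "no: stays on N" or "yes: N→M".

Base `nir.ra:.bo.ni:d.ni:.gut` (6 syllables):
  The word has 6 syllables; the final syllable is syllable 6 (gut).
  → primary stress on syllable 6.
Suffixed `nir.ra:.bo.ni:d.ni:.gut.no` (7 syllables):
  The word has 7 syllables; the final syllable is syllable 7 (no).
  → primary stress on syllable 7.

yes: 6→7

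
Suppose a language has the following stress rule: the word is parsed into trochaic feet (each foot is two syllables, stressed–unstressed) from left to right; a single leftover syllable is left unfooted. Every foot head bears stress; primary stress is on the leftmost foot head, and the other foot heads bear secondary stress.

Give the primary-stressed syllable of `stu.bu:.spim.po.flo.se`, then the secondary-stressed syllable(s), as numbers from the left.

primary 1, secondary 3, 5

Parse left to right into trochaic (ˈσσ) feet: (ˈstu.bu:) (ˈspim.po) (ˈflo.se).
Foot heads (stressed positions): 1, 3, 5.
End Rule Leftmost: primary stress on the leftmost head = syllable 1.
Secondary stress on 3, 5: ˈstu.bu:.ˌspim.po.ˌflo.se.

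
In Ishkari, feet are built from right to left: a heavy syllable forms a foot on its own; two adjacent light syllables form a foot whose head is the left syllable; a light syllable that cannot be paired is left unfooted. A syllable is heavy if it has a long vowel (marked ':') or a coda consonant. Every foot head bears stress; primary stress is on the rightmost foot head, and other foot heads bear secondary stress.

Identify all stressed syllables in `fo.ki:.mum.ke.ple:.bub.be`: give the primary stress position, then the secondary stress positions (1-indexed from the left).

primary 6, secondary 2, 3, 5

Weights: 1 fo L, 2 ki: H, 3 mum H, 4 ke L, 5 ple: H, 6 bub H, 7 be L.
Parse right to left (heavy = foot alone; LL = one foot; stranded L unfooted): fo (ˈki:) (ˈmum) ke (ˈple:) (ˈbub) be.
Foot heads: 2, 3, 5, 6.
Primary stress on the rightmost head = syllable 6.
Secondary stress on 2, 3, 5: fo.ˌki:.ˌmum.ke.ˌple:.ˈbub.be.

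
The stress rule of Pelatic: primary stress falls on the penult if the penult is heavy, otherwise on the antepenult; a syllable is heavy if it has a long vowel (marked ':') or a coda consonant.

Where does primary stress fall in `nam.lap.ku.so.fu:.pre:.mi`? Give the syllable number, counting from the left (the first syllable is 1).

Weights: 5 fu: H, 6 pre: H, 7 mi L.
The penult (syllable 6, pre:) is heavy, so it takes stress.
Primary stress: syllable 6 → nam.lap.ku.so.fu:.ˈpre:.mi.

6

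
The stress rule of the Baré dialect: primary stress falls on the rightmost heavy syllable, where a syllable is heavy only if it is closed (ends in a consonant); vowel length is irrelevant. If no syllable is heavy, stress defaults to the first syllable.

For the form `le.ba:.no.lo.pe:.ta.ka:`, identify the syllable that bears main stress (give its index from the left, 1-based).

Weights: 1 le L, 2 ba: L, 3 no L, 4 lo L, 5 pe: L, 6 ta L, 7 ka: L.
No heavy syllable in the domain; default to the first syllable = syllable 1.
Primary stress: syllable 1 → ˈle.ba:.no.lo.pe:.ta.ka:.

1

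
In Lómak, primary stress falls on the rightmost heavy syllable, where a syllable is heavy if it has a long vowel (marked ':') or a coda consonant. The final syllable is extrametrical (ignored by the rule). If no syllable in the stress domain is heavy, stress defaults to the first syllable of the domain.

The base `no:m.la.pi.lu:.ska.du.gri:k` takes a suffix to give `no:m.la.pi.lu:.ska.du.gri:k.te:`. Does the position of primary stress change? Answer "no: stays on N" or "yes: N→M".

Base `no:m.la.pi.lu:.ska.du.gri:k` (7 syllables):
  The final syllable (7, gri:k) is extrametrical; the stress domain is syllables 1–6.
  Weights: 1 no:m H, 2 la L, 3 pi L, 4 lu: H, 5 ska L, 6 du L.
  Heavy syllables in the domain: 1, 4. The rightmost is syllable 4 (lu:).
  → primary stress on syllable 4.
Suffixed `no:m.la.pi.lu:.ska.du.gri:k.te:` (8 syllables):
  The final syllable (8, te:) is extrametrical; the stress domain is syllables 1–7.
  Weights: 1 no:m H, 2 la L, 3 pi L, 4 lu: H, 5 ska L, 6 du L, 7 gri:k H.
  Heavy syllables in the domain: 1, 4, 7. The rightmost is syllable 7 (gri:k).
  → primary stress on syllable 7.

yes: 4→7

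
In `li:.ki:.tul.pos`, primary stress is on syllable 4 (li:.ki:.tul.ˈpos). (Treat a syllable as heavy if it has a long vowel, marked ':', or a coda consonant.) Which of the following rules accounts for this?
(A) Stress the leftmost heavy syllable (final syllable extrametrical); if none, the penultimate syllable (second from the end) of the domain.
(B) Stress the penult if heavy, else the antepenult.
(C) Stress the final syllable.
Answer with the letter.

Rule A → syllable 1 (observed: 4).
Rule B → syllable 3 (observed: 4).
Rule C → syllable 4 ✓.

C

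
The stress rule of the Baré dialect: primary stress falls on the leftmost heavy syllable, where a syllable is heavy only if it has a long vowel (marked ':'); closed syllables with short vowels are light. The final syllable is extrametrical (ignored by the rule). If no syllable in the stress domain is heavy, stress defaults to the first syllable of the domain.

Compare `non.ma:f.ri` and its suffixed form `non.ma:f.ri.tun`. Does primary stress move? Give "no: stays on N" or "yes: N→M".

Base `non.ma:f.ri` (3 syllables):
  The final syllable (3, ri) is extrametrical; the stress domain is syllables 1–2.
  Weights: 1 non L, 2 ma:f H.
  Heavy syllables in the domain: 2. The leftmost is syllable 2 (ma:f).
  → primary stress on syllable 2.
Suffixed `non.ma:f.ri.tun` (4 syllables):
  The final syllable (4, tun) is extrametrical; the stress domain is syllables 1–3.
  Weights: 1 non L, 2 ma:f H, 3 ri L.
  Heavy syllables in the domain: 2. The leftmost is syllable 2 (ma:f).
  → primary stress on syllable 2.

no: stays on 2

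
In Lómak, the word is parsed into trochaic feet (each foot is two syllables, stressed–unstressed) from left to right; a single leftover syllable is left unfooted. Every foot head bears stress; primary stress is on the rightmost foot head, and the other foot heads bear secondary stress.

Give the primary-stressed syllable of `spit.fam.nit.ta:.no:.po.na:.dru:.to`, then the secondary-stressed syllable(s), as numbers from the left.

Parse left to right into trochaic (ˈσσ) feet: (ˈspit.fam) (ˈnit.ta:) (ˈno:.po) (ˈna:.dru:) to. Syllable 9 is left unfooted.
Foot heads (stressed positions): 1, 3, 5, 7.
End Rule Rightmost: primary stress on the rightmost head = syllable 7.
Secondary stress on 1, 3, 5: ˌspit.fam.ˌnit.ta:.ˌno:.po.ˈna:.dru:.to.

primary 7, secondary 1, 3, 5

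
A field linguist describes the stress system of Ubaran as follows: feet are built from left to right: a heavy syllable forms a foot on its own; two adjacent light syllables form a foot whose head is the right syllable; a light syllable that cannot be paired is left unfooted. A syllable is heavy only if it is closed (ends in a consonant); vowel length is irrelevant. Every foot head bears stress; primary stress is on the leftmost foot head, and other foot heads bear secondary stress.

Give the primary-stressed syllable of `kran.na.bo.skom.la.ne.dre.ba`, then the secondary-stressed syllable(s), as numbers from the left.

primary 1, secondary 3, 4, 6, 8

Weights: 1 kran H, 2 na L, 3 bo L, 4 skom H, 5 la L, 6 ne L, 7 dre L, 8 ba L.
Parse left to right (heavy = foot alone; LL = one foot; stranded L unfooted): (ˈkran) (na.ˈbo) (ˈskom) (la.ˈne) (dre.ˈba).
Foot heads: 1, 3, 4, 6, 8.
Primary stress on the leftmost head = syllable 1.
Secondary stress on 3, 4, 6, 8: ˈkran.na.ˌbo.ˌskom.la.ˌne.dre.ˌba.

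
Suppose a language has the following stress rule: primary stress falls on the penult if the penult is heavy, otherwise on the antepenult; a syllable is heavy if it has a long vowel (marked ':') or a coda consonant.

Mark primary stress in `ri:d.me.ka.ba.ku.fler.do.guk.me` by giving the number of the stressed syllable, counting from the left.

Weights: 7 do L, 8 guk H, 9 me L.
The penult (syllable 8, guk) is heavy, so it takes stress.
Primary stress: syllable 8 → ri:d.me.ka.ba.ku.fler.do.ˈguk.me.

8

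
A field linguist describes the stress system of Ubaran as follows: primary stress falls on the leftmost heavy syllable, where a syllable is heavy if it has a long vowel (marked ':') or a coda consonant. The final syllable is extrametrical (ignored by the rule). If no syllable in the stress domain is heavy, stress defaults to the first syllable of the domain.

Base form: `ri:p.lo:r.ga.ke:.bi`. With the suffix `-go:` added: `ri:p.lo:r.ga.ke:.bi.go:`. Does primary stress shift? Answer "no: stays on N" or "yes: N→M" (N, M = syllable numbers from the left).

no: stays on 1

Base `ri:p.lo:r.ga.ke:.bi` (5 syllables):
  The final syllable (5, bi) is extrametrical; the stress domain is syllables 1–4.
  Weights: 1 ri:p H, 2 lo:r H, 3 ga L, 4 ke: H.
  Heavy syllables in the domain: 1, 2, 4. The leftmost is syllable 1 (ri:p).
  → primary stress on syllable 1.
Suffixed `ri:p.lo:r.ga.ke:.bi.go:` (6 syllables):
  The final syllable (6, go:) is extrametrical; the stress domain is syllables 1–5.
  Weights: 1 ri:p H, 2 lo:r H, 3 ga L, 4 ke: H, 5 bi L.
  Heavy syllables in the domain: 1, 2, 4. The leftmost is syllable 1 (ri:p).
  → primary stress on syllable 1.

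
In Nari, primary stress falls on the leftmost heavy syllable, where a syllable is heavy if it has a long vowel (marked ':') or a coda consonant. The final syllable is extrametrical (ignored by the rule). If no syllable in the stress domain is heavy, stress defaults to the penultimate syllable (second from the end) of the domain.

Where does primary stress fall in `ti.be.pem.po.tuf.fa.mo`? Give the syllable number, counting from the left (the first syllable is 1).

3

The final syllable (7, mo) is extrametrical; the stress domain is syllables 1–6.
Weights: 1 ti L, 2 be L, 3 pem H, 4 po L, 5 tuf H, 6 fa L.
Heavy syllables in the domain: 3, 5. The leftmost is syllable 3 (pem).
Primary stress: syllable 3 → ti.be.ˈpem.po.tuf.fa.mo.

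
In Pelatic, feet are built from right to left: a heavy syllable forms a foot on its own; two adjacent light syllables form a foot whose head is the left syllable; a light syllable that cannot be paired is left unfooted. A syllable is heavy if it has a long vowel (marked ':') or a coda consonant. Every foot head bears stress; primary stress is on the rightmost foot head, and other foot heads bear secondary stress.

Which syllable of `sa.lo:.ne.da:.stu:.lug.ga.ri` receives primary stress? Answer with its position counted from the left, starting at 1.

7

Weights: 1 sa L, 2 lo: H, 3 ne L, 4 da: H, 5 stu: H, 6 lug H, 7 ga L, 8 ri L.
Parse right to left (heavy = foot alone; LL = one foot; stranded L unfooted): sa (ˈlo:) ne (ˈda:) (ˈstu:) (ˈlug) (ˈga.ri).
Foot heads: 2, 4, 5, 6, 7.
Primary stress on the rightmost head = syllable 7.
Primary stress: syllable 7 → sa.lo:.ne.da:.stu:.lug.ˈga.ri.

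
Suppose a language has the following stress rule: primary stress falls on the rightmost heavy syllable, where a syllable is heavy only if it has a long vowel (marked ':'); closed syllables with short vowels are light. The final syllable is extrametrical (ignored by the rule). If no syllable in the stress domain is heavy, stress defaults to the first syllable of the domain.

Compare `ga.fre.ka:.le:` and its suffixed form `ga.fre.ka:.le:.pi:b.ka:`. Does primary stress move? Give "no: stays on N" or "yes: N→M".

Base `ga.fre.ka:.le:` (4 syllables):
  The final syllable (4, le:) is extrametrical; the stress domain is syllables 1–3.
  Weights: 1 ga L, 2 fre L, 3 ka: H.
  Heavy syllables in the domain: 3. The rightmost is syllable 3 (ka:).
  → primary stress on syllable 3.
Suffixed `ga.fre.ka:.le:.pi:b.ka:` (6 syllables):
  The final syllable (6, ka:) is extrametrical; the stress domain is syllables 1–5.
  Weights: 1 ga L, 2 fre L, 3 ka: H, 4 le: H, 5 pi:b H.
  Heavy syllables in the domain: 3, 4, 5. The rightmost is syllable 5 (pi:b).
  → primary stress on syllable 5.

yes: 3→5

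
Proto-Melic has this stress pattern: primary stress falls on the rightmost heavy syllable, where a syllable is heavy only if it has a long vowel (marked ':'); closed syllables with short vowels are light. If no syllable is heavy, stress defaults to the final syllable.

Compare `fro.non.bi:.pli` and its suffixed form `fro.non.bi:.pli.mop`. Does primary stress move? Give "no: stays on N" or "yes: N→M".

Base `fro.non.bi:.pli` (4 syllables):
  Weights: 1 fro L, 2 non L, 3 bi: H, 4 pli L.
  Heavy syllables in the domain: 3. The rightmost is syllable 3 (bi:).
  → primary stress on syllable 3.
Suffixed `fro.non.bi:.pli.mop` (5 syllables):
  Weights: 1 fro L, 2 non L, 3 bi: H, 4 pli L, 5 mop L.
  Heavy syllables in the domain: 3. The rightmost is syllable 3 (bi:).
  → primary stress on syllable 3.

no: stays on 3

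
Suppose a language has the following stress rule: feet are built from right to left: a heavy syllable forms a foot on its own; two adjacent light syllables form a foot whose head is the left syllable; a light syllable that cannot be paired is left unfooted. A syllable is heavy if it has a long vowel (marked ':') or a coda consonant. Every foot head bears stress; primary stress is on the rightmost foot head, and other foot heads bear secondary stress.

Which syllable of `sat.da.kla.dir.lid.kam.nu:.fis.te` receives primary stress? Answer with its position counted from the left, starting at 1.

8

Weights: 1 sat H, 2 da L, 3 kla L, 4 dir H, 5 lid H, 6 kam H, 7 nu: H, 8 fis H, 9 te L.
Parse right to left (heavy = foot alone; LL = one foot; stranded L unfooted): (ˈsat) (ˈda.kla) (ˈdir) (ˈlid) (ˈkam) (ˈnu:) (ˈfis) te.
Foot heads: 1, 2, 4, 5, 6, 7, 8.
Primary stress on the rightmost head = syllable 8.
Primary stress: syllable 8 → sat.da.kla.dir.lid.kam.nu:.ˈfis.te.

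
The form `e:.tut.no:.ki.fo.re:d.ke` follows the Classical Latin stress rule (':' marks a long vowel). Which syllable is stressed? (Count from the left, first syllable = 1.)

Classical Latin: stress the penult if heavy (long vowel or closed), else the antepenult.
Weights: 5 fo L, 6 re:d H, 7 ke L.
The penult (syllable 6, re:d) is heavy, so it takes stress.
Stress on syllable 6: e:.tut.no:.ki.fo.ˈre:d.ke.

6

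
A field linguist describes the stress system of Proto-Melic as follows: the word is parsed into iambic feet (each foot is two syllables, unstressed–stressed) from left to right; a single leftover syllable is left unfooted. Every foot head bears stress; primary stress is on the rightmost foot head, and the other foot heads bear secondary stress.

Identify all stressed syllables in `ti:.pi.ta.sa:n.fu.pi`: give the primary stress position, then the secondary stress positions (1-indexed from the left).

primary 6, secondary 2, 4

Parse left to right into iambic (σˈσ) feet: (ti:.ˈpi) (ta.ˈsa:n) (fu.ˈpi).
Foot heads (stressed positions): 2, 4, 6.
End Rule Rightmost: primary stress on the rightmost head = syllable 6.
Secondary stress on 2, 4: ti:.ˌpi.ta.ˌsa:n.fu.ˈpi.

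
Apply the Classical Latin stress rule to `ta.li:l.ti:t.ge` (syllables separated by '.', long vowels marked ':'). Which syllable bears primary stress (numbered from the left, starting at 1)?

Classical Latin: stress the penult if heavy (long vowel or closed), else the antepenult.
Weights: 2 li:l H, 3 ti:t H, 4 ge L.
The penult (syllable 3, ti:t) is heavy, so it takes stress.
Stress on syllable 3: ta.li:l.ˈti:t.ge.

3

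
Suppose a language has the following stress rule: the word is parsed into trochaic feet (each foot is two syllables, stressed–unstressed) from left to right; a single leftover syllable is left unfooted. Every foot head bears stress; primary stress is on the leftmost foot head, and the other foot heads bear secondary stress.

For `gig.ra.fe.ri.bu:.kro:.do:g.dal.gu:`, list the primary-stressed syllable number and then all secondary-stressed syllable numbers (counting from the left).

Parse left to right into trochaic (ˈσσ) feet: (ˈgig.ra) (ˈfe.ri) (ˈbu:.kro:) (ˈdo:g.dal) gu:. Syllable 9 is left unfooted.
Foot heads (stressed positions): 1, 3, 5, 7.
End Rule Leftmost: primary stress on the leftmost head = syllable 1.
Secondary stress on 3, 5, 7: ˈgig.ra.ˌfe.ri.ˌbu:.kro:.ˌdo:g.dal.gu:.

primary 1, secondary 3, 5, 7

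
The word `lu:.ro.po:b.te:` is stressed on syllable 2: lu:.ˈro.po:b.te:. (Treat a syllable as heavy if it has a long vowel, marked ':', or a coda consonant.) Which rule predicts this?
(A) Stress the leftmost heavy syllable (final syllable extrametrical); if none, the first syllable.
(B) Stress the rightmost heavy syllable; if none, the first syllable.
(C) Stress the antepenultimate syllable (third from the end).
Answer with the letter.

Rule A → syllable 1 (observed: 2).
Rule B → syllable 4 (observed: 2).
Rule C → syllable 2 ✓.

C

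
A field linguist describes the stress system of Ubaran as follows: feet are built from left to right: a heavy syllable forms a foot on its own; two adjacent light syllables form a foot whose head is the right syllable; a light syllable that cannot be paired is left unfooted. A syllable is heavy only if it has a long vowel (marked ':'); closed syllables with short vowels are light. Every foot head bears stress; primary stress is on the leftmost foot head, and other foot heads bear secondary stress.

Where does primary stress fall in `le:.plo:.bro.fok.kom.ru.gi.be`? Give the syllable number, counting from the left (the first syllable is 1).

Weights: 1 le: H, 2 plo: H, 3 bro L, 4 fok L, 5 kom L, 6 ru L, 7 gi L, 8 be L.
Parse left to right (heavy = foot alone; LL = one foot; stranded L unfooted): (ˈle:) (ˈplo:) (bro.ˈfok) (kom.ˈru) (gi.ˈbe).
Foot heads: 1, 2, 4, 6, 8.
Primary stress on the leftmost head = syllable 1.
Primary stress: syllable 1 → ˈle:.plo:.bro.fok.kom.ru.gi.be.

1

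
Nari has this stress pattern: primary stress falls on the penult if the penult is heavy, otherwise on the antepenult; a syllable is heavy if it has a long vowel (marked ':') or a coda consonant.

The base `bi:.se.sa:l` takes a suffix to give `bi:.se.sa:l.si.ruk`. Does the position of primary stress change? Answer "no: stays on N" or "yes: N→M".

yes: 1→3

Base `bi:.se.sa:l` (3 syllables):
  Weights: 1 bi: H, 2 se L, 3 sa:l H.
  The penult (syllable 2, se) is light, so stress falls on the antepenult (syllable 1, bi:).
  → primary stress on syllable 1.
Suffixed `bi:.se.sa:l.si.ruk` (5 syllables):
  Weights: 3 sa:l H, 4 si L, 5 ruk H.
  The penult (syllable 4, si) is light, so stress falls on the antepenult (syllable 3, sa:l).
  → primary stress on syllable 3.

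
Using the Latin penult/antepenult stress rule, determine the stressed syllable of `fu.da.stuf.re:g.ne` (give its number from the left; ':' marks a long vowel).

4

Classical Latin: stress the penult if heavy (long vowel or closed), else the antepenult.
Weights: 3 stuf H, 4 re:g H, 5 ne L.
The penult (syllable 4, re:g) is heavy, so it takes stress.
Stress on syllable 4: fu.da.stuf.ˈre:g.ne.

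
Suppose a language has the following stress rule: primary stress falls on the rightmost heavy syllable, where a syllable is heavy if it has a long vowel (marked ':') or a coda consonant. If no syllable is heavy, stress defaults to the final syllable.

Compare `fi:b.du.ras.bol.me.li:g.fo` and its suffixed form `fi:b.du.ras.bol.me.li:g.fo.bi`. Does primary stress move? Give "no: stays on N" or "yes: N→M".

Base `fi:b.du.ras.bol.me.li:g.fo` (7 syllables):
  Weights: 1 fi:b H, 2 du L, 3 ras H, 4 bol H, 5 me L, 6 li:g H, 7 fo L.
  Heavy syllables in the domain: 1, 3, 4, 6. The rightmost is syllable 6 (li:g).
  → primary stress on syllable 6.
Suffixed `fi:b.du.ras.bol.me.li:g.fo.bi` (8 syllables):
  Weights: 1 fi:b H, 2 du L, 3 ras H, 4 bol H, 5 me L, 6 li:g H, 7 fo L, 8 bi L.
  Heavy syllables in the domain: 1, 3, 4, 6. The rightmost is syllable 6 (li:g).
  → primary stress on syllable 6.

no: stays on 6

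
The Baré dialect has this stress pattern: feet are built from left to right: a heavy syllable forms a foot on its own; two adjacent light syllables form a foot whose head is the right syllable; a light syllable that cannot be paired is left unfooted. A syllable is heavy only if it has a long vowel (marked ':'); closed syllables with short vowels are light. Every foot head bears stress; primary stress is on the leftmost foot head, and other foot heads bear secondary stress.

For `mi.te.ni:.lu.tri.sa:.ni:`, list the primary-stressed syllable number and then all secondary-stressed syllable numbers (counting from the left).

Weights: 1 mi L, 2 te L, 3 ni: H, 4 lu L, 5 tri L, 6 sa: H, 7 ni: H.
Parse left to right (heavy = foot alone; LL = one foot; stranded L unfooted): (mi.ˈte) (ˈni:) (lu.ˈtri) (ˈsa:) (ˈni:).
Foot heads: 2, 3, 5, 6, 7.
Primary stress on the leftmost head = syllable 2.
Secondary stress on 3, 5, 6, 7: mi.ˈte.ˌni:.lu.ˌtri.ˌsa:.ˌni:.

primary 2, secondary 3, 5, 6, 7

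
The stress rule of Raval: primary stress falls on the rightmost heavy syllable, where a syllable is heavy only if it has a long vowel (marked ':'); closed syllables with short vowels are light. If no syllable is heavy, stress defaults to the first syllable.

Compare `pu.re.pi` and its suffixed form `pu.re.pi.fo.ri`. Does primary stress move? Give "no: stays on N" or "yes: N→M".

no: stays on 1

Base `pu.re.pi` (3 syllables):
  Weights: 1 pu L, 2 re L, 3 pi L.
  No heavy syllable in the domain; default to the first syllable = syllable 1.
  → primary stress on syllable 1.
Suffixed `pu.re.pi.fo.ri` (5 syllables):
  Weights: 1 pu L, 2 re L, 3 pi L, 4 fo L, 5 ri L.
  No heavy syllable in the domain; default to the first syllable = syllable 1.
  → primary stress on syllable 1.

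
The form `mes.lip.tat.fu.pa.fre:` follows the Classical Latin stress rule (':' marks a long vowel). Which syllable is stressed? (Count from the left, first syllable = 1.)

Classical Latin: stress the penult if heavy (long vowel or closed), else the antepenult.
Weights: 4 fu L, 5 pa L, 6 fre: H.
The penult (syllable 5, pa) is light, so stress falls on the antepenult (syllable 4, fu).
Stress on syllable 4: mes.lip.tat.ˈfu.pa.fre:.

4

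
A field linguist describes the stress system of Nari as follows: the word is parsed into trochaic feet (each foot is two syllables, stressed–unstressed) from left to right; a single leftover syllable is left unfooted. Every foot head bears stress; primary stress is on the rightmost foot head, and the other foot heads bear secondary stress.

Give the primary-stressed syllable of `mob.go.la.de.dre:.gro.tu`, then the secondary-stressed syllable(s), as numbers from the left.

Parse left to right into trochaic (ˈσσ) feet: (ˈmob.go) (ˈla.de) (ˈdre:.gro) tu. Syllable 7 is left unfooted.
Foot heads (stressed positions): 1, 3, 5.
End Rule Rightmost: primary stress on the rightmost head = syllable 5.
Secondary stress on 1, 3: ˌmob.go.ˌla.de.ˈdre:.gro.tu.

primary 5, secondary 1, 3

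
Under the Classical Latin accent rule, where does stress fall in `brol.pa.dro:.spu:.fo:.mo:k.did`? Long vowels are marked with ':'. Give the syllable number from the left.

6

Classical Latin: stress the penult if heavy (long vowel or closed), else the antepenult.
Weights: 5 fo: H, 6 mo:k H, 7 did H.
The penult (syllable 6, mo:k) is heavy, so it takes stress.
Stress on syllable 6: brol.pa.dro:.spu:.fo:.ˈmo:k.did.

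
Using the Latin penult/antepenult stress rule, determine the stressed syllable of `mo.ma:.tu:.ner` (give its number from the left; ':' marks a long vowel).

3

Classical Latin: stress the penult if heavy (long vowel or closed), else the antepenult.
Weights: 2 ma: H, 3 tu: H, 4 ner H.
The penult (syllable 3, tu:) is heavy, so it takes stress.
Stress on syllable 3: mo.ma:.ˈtu:.ner.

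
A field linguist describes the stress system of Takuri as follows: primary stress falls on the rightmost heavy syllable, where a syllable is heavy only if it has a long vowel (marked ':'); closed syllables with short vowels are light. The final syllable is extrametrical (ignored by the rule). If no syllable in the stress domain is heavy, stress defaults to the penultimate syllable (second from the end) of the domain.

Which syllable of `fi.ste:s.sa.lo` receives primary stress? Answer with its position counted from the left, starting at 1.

2

The final syllable (4, lo) is extrametrical; the stress domain is syllables 1–3.
Weights: 1 fi L, 2 ste:s H, 3 sa L.
Heavy syllables in the domain: 2. The rightmost is syllable 2 (ste:s).
Primary stress: syllable 2 → fi.ˈste:s.sa.lo.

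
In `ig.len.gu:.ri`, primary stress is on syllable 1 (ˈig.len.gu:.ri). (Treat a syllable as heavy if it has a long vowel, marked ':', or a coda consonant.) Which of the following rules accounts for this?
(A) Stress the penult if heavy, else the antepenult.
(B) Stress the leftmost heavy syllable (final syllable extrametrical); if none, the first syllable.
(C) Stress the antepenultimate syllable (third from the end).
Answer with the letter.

B

Rule A → syllable 3 (observed: 1).
Rule B → syllable 1 ✓.
Rule C → syllable 2 (observed: 1).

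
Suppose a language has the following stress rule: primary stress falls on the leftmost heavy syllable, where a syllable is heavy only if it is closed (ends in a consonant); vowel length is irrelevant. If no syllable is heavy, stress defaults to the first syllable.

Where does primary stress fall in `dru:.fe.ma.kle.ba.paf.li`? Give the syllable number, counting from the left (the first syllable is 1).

6

Weights: 1 dru: L, 2 fe L, 3 ma L, 4 kle L, 5 ba L, 6 paf H, 7 li L.
Heavy syllables in the domain: 6. The leftmost is syllable 6 (paf).
Primary stress: syllable 6 → dru:.fe.ma.kle.ba.ˈpaf.li.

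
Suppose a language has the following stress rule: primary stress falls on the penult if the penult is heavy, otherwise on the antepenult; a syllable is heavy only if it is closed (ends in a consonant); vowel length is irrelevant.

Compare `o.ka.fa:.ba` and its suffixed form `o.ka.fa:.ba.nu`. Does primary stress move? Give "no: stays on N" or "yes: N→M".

Base `o.ka.fa:.ba` (4 syllables):
  Weights: 2 ka L, 3 fa: L, 4 ba L.
  The penult (syllable 3, fa:) is light, so stress falls on the antepenult (syllable 2, ka).
  → primary stress on syllable 2.
Suffixed `o.ka.fa:.ba.nu` (5 syllables):
  Weights: 3 fa: L, 4 ba L, 5 nu L.
  The penult (syllable 4, ba) is light, so stress falls on the antepenult (syllable 3, fa:).
  → primary stress on syllable 3.

yes: 2→3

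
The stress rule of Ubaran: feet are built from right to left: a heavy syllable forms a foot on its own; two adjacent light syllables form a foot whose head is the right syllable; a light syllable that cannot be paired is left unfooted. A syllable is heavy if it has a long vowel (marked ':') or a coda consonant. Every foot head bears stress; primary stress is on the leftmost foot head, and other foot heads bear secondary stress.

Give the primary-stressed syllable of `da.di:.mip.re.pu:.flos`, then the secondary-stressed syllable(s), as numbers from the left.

Weights: 1 da L, 2 di: H, 3 mip H, 4 re L, 5 pu: H, 6 flos H.
Parse right to left (heavy = foot alone; LL = one foot; stranded L unfooted): da (ˈdi:) (ˈmip) re (ˈpu:) (ˈflos).
Foot heads: 2, 3, 5, 6.
Primary stress on the leftmost head = syllable 2.
Secondary stress on 3, 5, 6: da.ˈdi:.ˌmip.re.ˌpu:.ˌflos.

primary 2, secondary 3, 5, 6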